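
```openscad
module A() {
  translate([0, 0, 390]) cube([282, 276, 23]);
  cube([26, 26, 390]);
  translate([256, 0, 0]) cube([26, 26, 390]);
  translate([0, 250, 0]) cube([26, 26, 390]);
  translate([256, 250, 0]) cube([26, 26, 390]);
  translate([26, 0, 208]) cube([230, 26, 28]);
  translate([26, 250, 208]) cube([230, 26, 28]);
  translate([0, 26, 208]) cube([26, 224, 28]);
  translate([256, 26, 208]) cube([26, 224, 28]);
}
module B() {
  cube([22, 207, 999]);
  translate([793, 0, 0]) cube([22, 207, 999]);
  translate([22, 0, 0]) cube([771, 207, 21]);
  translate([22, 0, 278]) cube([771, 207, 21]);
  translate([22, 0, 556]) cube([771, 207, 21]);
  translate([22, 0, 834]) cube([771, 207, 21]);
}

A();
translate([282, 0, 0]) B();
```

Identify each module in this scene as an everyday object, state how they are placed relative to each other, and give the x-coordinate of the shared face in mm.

The stool's +x face and the bookshelf's −x face are both at x = 282 mm.

A is a stool. B is a bookshelf. The bookshelf is against the stool's +x side, with their −y faces flush. The x-coordinate of the shared face is 282 mm.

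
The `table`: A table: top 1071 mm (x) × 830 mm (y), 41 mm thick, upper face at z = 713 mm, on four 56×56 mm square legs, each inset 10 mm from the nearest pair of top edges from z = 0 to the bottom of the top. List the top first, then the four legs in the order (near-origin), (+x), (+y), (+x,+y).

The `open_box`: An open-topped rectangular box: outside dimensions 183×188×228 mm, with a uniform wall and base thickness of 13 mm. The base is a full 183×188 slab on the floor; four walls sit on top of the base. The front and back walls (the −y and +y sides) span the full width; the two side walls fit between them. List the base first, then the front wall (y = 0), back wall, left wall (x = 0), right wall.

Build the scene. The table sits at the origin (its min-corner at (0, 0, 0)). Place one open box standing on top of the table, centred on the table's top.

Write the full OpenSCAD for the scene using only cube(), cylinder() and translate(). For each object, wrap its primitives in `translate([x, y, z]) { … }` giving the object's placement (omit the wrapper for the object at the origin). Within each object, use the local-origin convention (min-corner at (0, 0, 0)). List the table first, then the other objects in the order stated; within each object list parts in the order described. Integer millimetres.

translate([0, 0, 672]) cube([1071, 830, 41]);
translate([10, 10, 0]) cube([56, 56, 672]);
translate([1005, 10, 0]) cube([56, 56, 672]);
translate([10, 764, 0]) cube([56, 56, 672]);
translate([1005, 764, 0]) cube([56, 56, 672]);
translate([444, 321, 713]) {
  cube([183, 188, 13]);
  translate([0, 0, 13]) cube([183, 13, 215]);
  translate([0, 175, 13]) cube([183, 13, 215]);
  translate([0, 13, 13]) cube([13, 162, 215]);
  translate([170, 13, 13]) cube([13, 162, 215]);
}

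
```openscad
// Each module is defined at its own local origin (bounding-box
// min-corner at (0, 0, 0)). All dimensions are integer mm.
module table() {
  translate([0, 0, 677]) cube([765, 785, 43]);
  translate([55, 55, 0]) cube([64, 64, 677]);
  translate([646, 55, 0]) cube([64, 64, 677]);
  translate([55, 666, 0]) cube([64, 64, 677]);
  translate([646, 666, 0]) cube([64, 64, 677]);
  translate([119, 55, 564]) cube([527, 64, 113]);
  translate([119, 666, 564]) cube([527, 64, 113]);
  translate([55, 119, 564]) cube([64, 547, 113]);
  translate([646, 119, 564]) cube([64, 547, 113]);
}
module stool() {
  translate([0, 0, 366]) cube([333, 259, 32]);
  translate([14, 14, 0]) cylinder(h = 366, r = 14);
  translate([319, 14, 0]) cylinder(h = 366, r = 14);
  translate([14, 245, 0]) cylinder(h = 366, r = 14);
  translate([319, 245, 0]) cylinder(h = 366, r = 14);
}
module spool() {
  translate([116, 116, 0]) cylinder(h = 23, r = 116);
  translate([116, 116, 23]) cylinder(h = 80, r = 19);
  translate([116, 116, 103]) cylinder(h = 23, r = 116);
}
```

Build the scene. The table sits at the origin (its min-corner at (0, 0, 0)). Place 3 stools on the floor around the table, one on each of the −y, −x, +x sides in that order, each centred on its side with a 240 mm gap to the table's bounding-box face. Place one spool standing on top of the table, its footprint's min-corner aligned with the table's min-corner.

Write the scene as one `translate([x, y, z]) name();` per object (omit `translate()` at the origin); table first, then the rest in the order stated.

table();
translate([216, -499, 0]) stool();
translate([-573, 263, 0]) stool();
translate([1005, 263, 0]) stool();
translate([0, 0, 720]) spool();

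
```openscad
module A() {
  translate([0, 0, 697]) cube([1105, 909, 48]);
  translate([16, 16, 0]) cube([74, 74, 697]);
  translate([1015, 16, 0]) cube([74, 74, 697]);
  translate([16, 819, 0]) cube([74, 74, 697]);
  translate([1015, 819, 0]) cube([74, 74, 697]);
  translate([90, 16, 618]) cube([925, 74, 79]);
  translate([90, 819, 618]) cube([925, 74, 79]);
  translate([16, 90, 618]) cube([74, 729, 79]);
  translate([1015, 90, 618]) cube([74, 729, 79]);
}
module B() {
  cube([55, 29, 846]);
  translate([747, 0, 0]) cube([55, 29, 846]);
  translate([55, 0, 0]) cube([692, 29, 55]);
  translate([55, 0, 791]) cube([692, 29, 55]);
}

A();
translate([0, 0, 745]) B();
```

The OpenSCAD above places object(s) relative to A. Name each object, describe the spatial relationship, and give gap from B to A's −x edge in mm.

The picture frame's min-x is at 0; the table's min-x is 0; gap = 0 mm.

A is a table. B is a picture frame. The picture frame is on top of the table. The gap from the picture frame to the table's −x edge is 0 mm.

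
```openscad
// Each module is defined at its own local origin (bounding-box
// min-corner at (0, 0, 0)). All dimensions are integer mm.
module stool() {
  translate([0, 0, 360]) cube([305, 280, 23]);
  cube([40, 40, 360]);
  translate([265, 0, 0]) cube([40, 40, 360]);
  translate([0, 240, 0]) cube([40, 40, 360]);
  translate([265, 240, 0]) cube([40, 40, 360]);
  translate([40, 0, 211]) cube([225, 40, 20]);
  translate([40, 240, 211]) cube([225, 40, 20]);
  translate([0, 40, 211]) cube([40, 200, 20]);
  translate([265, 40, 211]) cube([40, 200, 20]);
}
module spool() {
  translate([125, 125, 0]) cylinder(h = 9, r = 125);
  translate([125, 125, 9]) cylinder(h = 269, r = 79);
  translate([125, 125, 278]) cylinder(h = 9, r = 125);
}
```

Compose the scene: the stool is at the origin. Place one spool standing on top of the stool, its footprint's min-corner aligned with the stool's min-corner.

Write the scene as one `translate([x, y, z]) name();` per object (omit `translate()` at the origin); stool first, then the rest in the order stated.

stool();
translate([0, 0, 383]) spool();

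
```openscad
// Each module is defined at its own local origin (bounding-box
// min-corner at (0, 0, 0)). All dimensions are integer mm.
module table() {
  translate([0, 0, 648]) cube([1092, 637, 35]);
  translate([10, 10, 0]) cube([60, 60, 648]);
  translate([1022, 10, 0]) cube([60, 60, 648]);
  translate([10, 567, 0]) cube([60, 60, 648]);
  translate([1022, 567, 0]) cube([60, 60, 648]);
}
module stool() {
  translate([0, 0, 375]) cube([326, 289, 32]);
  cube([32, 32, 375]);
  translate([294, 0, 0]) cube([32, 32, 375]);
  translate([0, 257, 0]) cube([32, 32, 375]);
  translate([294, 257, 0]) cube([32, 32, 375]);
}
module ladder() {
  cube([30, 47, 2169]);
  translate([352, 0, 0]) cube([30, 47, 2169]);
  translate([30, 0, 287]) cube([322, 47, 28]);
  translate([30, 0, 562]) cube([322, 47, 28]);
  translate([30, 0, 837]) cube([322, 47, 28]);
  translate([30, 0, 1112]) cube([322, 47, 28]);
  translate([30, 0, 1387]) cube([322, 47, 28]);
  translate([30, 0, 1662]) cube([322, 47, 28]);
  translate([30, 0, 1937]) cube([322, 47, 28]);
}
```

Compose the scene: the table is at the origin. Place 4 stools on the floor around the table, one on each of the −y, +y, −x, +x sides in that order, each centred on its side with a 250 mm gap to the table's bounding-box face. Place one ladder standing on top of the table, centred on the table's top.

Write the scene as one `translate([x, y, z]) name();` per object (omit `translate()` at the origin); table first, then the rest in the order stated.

table();
translate([383, -539, 0]) stool();
translate([383, 887, 0]) stool();
translate([-576, 174, 0]) stool();
translate([1342, 174, 0]) stool();
translate([355, 295, 683]) ladder();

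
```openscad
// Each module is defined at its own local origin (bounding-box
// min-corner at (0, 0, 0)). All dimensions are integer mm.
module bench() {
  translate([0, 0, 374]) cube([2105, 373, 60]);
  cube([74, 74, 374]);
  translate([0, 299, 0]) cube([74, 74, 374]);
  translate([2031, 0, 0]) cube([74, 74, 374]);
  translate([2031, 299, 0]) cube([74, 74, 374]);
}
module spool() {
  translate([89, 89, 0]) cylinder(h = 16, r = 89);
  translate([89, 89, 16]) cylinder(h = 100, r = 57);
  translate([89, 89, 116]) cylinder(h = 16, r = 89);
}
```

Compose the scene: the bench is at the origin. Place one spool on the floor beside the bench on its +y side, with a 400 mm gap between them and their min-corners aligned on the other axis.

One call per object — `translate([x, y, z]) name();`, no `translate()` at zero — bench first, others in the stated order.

bench();
translate([0, 773, 0]) spool();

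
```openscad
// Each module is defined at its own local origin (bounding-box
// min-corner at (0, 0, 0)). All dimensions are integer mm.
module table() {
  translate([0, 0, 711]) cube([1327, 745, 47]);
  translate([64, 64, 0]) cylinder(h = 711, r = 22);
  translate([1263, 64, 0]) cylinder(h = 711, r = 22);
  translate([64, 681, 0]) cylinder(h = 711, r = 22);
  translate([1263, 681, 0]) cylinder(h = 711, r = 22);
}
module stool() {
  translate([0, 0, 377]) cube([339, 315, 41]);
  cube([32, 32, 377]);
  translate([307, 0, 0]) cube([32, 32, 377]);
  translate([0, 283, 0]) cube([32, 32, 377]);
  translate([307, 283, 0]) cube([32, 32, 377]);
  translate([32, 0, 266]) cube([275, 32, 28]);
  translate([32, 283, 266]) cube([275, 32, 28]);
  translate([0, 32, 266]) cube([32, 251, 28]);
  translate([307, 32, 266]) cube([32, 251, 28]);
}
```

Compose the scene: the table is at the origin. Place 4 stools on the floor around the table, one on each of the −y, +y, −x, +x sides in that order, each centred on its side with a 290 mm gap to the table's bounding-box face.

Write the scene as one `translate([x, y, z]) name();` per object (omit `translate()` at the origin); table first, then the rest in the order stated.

table();
translate([494, -605, 0]) stool();
translate([494, 1035, 0]) stool();
translate([-629, 215, 0]) stool();
translate([1617, 215, 0]) stool();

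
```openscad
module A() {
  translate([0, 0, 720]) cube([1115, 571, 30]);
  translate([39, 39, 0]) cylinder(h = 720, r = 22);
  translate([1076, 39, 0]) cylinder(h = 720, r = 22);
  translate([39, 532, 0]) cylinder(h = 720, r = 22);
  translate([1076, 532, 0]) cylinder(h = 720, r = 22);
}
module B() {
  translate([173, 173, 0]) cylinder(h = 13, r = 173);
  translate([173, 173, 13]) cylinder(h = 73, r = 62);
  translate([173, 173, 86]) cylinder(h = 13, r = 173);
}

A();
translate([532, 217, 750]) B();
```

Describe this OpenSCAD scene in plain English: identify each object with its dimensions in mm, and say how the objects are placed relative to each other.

A is a table with a 1115×571 mm rectangular top, 30 mm thick, top surface at z = 750 mm, supported by four round legs of 44 mm diameter, each leg's bounding box inset 17 mm from the nearest pair of top edges, running from the floor.

B is a spool: two coaxial disc flanges of radius 173 mm and thickness 13 mm, joined by a core cylinder of radius 62 mm and height 73 mm. The lower flange rests on z = 0 and the three cylinders share a vertical axis.

The spool is on top of the table.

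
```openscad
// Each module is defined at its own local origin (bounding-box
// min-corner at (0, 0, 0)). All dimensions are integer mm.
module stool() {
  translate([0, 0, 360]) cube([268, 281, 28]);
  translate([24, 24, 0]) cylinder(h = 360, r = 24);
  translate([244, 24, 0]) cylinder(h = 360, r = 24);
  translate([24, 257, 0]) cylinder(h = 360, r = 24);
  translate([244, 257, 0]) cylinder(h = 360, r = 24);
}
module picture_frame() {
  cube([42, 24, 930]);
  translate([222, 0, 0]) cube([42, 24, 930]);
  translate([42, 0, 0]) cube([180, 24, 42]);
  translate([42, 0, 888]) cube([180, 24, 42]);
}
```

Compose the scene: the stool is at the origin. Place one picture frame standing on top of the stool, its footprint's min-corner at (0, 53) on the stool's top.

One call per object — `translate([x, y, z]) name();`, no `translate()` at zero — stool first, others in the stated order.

stool();
translate([0, 53, 388]) picture_frame();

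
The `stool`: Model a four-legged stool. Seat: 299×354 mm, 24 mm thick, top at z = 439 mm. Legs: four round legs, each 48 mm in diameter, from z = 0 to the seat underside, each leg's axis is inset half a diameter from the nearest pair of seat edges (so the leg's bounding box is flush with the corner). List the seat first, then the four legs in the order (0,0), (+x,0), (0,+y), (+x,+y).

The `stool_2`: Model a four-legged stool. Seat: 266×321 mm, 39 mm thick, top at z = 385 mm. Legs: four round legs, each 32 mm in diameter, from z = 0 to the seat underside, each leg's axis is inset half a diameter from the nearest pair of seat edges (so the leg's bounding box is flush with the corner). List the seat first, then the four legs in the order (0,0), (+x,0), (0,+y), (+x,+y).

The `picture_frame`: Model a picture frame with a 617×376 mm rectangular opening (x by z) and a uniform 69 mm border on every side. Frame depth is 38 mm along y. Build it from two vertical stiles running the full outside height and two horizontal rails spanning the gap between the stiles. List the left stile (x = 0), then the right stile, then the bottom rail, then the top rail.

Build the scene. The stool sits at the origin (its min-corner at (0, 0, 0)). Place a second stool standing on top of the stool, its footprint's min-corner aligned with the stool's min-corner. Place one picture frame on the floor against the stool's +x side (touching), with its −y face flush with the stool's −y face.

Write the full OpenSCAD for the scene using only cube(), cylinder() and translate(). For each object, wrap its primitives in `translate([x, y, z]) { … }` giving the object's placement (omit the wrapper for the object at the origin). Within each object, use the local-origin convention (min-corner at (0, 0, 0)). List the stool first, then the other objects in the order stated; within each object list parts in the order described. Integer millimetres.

translate([0, 0, 415]) cube([299, 354, 24]);
translate([24, 24, 0]) cylinder(h = 415, r = 24);
translate([275, 24, 0]) cylinder(h = 415, r = 24);
translate([24, 330, 0]) cylinder(h = 415, r = 24);
translate([275, 330, 0]) cylinder(h = 415, r = 24);
translate([0, 0, 439]) {
  translate([0, 0, 346]) cube([266, 321, 39]);
  translate([16, 16, 0]) cylinder(h = 346, r = 16);
  translate([250, 16, 0]) cylinder(h = 346, r = 16);
  translate([16, 305, 0]) cylinder(h = 346, r = 16);
  translate([250, 305, 0]) cylinder(h = 346, r = 16);
}
translate([299, 0, 0]) {
  cube([69, 38, 514]);
  translate([686, 0, 0]) cube([69, 38, 514]);
  translate([69, 0, 0]) cube([617, 38, 69]);
  translate([69, 0, 445]) cube([617, 38, 69]);
}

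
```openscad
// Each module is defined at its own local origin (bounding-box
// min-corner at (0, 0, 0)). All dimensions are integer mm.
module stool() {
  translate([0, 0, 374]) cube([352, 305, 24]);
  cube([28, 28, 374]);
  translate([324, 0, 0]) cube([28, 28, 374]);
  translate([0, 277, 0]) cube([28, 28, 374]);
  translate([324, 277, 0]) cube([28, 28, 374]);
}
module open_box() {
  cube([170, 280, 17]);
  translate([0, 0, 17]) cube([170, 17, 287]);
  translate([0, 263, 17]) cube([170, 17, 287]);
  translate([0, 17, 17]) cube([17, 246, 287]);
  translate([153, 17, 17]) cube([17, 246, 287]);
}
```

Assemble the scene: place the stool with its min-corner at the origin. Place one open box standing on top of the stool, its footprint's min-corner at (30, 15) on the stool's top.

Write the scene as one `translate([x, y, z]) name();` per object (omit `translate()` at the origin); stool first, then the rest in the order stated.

stool();
translate([30, 15, 398]) open_box();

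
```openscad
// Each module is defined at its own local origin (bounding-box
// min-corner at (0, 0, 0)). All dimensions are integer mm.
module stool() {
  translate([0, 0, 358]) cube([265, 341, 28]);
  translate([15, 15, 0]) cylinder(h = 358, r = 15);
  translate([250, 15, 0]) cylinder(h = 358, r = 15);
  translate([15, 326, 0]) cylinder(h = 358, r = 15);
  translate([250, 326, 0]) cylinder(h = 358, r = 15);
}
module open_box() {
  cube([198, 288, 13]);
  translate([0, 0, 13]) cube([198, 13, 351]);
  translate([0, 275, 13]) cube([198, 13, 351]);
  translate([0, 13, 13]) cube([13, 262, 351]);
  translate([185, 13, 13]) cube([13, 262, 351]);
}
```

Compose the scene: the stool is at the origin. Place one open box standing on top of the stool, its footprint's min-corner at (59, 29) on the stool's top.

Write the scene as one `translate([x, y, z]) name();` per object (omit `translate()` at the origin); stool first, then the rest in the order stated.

stool();
translate([59, 29, 386]) open_box();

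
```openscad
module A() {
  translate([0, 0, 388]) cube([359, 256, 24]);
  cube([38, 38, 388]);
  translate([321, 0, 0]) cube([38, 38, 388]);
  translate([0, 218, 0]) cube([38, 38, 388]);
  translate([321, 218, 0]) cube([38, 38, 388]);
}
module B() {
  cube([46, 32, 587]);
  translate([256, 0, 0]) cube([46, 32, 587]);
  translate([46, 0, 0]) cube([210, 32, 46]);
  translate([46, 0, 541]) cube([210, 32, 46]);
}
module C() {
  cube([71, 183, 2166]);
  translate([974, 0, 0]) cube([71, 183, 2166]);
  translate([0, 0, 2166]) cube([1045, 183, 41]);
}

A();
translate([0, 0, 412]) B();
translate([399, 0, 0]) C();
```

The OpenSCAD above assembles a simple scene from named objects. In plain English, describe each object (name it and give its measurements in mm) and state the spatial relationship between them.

A is a simple wooden stool: a rectangular seat 359 mm (x) by 256 mm (y), 24 mm thick, top face at z = 412 mm, on four square legs, each 38×38 mm in cross-section. The legs rest on z = 0, each flush with a corner of the seat.

B is a picture frame with a 210×495 mm rectangular opening (x by z) and a uniform 46 mm border on every side. Frame depth is 32 mm along y. It is built from two vertical stiles running the full outside height and two horizontal rails spanning the gap between the stiles.

C is a rectangular door frame: two vertical jambs of 71×183 mm section, 2166 mm tall, with a clear opening 903 mm wide between their inner faces. A header 41 mm tall and 183 mm deep lies on top of the jambs and spans the full outside width.

The picture frame is on top of the stool. The door frame is on the floor beside the stool on its +x side.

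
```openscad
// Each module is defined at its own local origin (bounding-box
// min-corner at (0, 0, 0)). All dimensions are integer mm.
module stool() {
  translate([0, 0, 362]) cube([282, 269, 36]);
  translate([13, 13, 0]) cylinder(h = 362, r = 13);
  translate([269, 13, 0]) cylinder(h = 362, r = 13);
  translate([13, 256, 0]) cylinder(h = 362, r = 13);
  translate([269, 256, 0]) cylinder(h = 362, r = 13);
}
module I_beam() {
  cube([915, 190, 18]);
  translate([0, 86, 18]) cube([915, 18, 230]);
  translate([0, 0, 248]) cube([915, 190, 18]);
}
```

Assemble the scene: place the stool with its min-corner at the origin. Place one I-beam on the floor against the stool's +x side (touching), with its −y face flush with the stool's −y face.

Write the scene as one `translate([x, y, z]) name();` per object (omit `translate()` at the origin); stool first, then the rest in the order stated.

stool();
translate([282, 0, 0]) I_beam();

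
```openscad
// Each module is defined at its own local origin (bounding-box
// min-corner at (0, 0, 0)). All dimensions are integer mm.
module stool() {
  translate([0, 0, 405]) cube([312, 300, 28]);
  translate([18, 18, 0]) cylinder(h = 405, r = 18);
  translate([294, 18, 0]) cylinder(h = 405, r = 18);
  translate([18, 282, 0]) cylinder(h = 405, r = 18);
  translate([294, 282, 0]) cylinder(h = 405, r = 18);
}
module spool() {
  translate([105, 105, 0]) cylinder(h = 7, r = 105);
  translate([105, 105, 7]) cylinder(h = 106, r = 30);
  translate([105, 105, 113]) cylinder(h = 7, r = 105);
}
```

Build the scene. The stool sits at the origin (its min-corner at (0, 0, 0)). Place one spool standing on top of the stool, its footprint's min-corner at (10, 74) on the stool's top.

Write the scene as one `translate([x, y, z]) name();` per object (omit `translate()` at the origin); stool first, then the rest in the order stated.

stool();
translate([10, 74, 433]) spool();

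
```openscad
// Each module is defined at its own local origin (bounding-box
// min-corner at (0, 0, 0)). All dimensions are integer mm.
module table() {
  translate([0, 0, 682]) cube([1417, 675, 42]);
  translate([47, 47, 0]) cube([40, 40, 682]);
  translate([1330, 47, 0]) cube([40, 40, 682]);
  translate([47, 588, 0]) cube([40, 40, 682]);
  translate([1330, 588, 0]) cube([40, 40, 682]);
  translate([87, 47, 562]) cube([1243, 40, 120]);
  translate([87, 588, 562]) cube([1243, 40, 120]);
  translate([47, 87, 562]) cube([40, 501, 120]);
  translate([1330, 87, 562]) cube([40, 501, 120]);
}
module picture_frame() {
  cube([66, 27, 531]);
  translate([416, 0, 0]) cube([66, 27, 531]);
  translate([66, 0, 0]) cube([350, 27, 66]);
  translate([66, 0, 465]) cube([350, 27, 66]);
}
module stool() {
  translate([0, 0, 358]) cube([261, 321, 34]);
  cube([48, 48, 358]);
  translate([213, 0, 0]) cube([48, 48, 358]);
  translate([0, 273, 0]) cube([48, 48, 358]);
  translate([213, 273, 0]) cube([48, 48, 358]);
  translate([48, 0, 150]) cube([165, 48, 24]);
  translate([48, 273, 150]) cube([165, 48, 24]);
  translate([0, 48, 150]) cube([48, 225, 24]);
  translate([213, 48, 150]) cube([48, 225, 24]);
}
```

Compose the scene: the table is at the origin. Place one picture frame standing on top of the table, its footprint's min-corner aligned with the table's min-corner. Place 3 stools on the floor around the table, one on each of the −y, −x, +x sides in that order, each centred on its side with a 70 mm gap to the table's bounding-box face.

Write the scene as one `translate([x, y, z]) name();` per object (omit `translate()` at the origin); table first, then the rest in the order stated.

table();
translate([0, 0, 724]) picture_frame();
translate([578, -391, 0]) stool();
translate([-331, 177, 0]) stool();
translate([1487, 177, 0]) stool();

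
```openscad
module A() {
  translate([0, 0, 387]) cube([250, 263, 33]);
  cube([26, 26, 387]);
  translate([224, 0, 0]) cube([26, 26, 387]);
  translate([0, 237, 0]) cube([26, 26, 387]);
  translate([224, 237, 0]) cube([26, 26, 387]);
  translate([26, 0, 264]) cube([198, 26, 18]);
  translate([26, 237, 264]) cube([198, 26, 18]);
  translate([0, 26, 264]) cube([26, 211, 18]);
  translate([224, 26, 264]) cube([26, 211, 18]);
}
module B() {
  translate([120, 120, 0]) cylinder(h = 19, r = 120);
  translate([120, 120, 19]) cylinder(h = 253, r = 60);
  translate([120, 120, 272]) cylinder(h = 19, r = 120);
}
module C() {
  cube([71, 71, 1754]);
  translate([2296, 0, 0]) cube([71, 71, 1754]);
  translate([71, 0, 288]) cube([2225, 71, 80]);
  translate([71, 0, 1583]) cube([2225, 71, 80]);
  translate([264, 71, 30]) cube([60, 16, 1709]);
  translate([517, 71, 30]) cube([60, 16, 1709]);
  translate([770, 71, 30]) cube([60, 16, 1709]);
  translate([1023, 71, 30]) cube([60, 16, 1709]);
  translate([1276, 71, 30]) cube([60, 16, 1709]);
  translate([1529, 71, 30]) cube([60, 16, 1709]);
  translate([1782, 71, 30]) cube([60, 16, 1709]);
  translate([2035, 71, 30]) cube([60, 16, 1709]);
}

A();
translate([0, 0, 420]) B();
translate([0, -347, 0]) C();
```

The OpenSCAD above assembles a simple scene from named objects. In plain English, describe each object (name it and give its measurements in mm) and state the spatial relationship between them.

A is a four-legged stool. The seat is 250×263 mm, 33 mm thick, top at z = 420 mm. It stands on four square legs, each 26×26 mm in cross-section, from z = 0 to the seat underside, each flush with a corner of the seat. Four stretchers, 26 mm wide and 18 mm tall, connect adjacent legs with their undersides at z = 264 mm, each running between the inner faces of the legs it joins and aligned with the legs' outer faces on the other axis.

B is a spool: two coaxial disc flanges of radius 120 mm and thickness 19 mm, joined by a core cylinder of radius 60 mm and height 253 mm. The lower flange rests on z = 0 and the three cylinders share a vertical axis.

C is a fence section. Two 71×71 mm posts, 1754 mm tall, stand on the floor with a clear span of 2225 mm between their inner faces. Two horizontal rails of 71×80 mm section span the gap between the posts with their undersides at z = 288 mm and z = 1583 mm, flush with the posts' −y face. 8 pickets, each 60 mm wide, 16 mm thick and 1709 mm tall, are fixed to the +y face of the rails with their bottoms at z = 30 mm, evenly spaced across the span with equal gaps (rounded down to the nearest mm) at the −x end and between each pair — any rounding remainder accumulates at the +x end.

The spool is on top of the stool. The fence section is on the floor beside the stool on its −y side.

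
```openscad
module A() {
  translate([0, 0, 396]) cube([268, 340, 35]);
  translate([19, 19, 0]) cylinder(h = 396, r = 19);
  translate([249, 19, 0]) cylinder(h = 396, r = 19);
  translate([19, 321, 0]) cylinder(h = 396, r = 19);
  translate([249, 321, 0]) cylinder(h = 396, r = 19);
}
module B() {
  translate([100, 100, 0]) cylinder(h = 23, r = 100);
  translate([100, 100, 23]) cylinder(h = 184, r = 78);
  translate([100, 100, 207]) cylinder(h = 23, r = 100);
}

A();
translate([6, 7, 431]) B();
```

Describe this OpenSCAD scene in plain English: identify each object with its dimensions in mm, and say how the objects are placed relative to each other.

A is a four-legged stool. The seat is 268×340 mm, 35 mm thick, top at z = 431 mm. It stands on four round legs, each 38 mm in diameter, from z = 0 to the seat underside, each leg's axis is inset half a diameter from the nearest pair of seat edges (so the leg's bounding box is flush with the corner).

B is a spool: two coaxial disc flanges of radius 100 mm and thickness 23 mm, joined by a core cylinder of radius 78 mm and height 184 mm. The lower flange rests on z = 0 and the three cylinders share a vertical axis.

The spool is on top of the stool.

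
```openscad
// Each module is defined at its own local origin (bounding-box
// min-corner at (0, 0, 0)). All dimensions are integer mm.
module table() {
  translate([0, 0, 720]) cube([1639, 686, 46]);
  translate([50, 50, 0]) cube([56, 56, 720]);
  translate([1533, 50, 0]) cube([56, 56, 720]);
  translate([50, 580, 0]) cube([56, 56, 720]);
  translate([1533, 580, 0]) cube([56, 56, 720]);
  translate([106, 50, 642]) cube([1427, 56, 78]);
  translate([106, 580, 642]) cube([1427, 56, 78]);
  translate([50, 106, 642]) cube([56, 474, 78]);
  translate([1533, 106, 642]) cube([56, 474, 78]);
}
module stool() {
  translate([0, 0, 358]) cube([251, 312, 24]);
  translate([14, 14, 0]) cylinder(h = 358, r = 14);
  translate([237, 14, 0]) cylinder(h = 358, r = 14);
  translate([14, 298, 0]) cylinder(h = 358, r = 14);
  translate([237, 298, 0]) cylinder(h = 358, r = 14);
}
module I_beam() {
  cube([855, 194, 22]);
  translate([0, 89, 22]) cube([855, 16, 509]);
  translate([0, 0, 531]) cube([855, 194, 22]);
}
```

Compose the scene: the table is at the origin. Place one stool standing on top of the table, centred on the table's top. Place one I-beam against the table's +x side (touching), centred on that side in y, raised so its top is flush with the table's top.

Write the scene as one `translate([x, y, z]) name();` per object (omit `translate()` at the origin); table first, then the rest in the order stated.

table();
translate([694, 187, 766]) stool();
translate([1639, 246, 213]) I_beam();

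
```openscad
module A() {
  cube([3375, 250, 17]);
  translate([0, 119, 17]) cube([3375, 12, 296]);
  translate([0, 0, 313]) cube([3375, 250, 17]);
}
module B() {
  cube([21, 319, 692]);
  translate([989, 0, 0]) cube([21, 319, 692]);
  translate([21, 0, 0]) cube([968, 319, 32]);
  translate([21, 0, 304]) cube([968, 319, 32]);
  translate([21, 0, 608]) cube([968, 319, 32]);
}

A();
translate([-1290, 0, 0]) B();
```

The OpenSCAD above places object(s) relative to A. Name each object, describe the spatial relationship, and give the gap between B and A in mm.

The bookshelf's nearest face is 280 mm from the I-beam's −x face.

A is an I-beam. B is a bookshelf. The bookshelf is on the floor beside the I-beam on its −x side. The gap between the bookshelf and the I-beam is 280 mm.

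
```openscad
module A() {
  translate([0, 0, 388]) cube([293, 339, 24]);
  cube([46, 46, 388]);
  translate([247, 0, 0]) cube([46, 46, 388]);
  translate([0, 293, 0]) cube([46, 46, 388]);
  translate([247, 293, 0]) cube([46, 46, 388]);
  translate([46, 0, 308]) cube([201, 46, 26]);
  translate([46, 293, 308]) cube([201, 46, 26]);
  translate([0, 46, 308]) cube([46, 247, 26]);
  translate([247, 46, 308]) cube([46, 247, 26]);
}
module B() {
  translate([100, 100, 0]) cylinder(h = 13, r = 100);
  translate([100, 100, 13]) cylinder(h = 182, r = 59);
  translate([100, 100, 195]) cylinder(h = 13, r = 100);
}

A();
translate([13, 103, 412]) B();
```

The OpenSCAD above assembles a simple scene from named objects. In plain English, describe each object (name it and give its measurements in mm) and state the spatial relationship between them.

A is a four-legged stool. The seat is 293×339 mm, 24 mm thick, top at z = 412 mm. It stands on four square legs, each 46×46 mm in cross-section, from z = 0 to the seat underside, each flush with a corner of the seat. Four stretchers, 46 mm wide and 26 mm tall, connect adjacent legs with their undersides at z = 308 mm, each running between the inner faces of the legs it joins and aligned with the legs' outer faces on the other axis.

B is a spool: two coaxial disc flanges of radius 100 mm and thickness 13 mm, joined by a core cylinder of radius 59 mm and height 182 mm. The lower flange rests on z = 0 and the three cylinders share a vertical axis.

The spool is on top of the stool.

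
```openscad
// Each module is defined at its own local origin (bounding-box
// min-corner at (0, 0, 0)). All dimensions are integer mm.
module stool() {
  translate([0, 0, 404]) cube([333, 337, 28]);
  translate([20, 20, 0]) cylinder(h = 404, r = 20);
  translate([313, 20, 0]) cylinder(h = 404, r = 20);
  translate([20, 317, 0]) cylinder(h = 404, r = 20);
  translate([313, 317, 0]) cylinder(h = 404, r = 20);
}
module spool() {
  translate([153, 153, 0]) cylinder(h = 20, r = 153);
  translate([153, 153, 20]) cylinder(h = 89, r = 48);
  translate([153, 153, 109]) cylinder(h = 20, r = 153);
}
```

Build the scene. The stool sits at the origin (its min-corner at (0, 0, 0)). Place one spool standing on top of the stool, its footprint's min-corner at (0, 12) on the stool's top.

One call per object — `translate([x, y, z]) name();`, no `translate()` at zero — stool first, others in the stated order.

stool();
translate([0, 12, 432]) spool();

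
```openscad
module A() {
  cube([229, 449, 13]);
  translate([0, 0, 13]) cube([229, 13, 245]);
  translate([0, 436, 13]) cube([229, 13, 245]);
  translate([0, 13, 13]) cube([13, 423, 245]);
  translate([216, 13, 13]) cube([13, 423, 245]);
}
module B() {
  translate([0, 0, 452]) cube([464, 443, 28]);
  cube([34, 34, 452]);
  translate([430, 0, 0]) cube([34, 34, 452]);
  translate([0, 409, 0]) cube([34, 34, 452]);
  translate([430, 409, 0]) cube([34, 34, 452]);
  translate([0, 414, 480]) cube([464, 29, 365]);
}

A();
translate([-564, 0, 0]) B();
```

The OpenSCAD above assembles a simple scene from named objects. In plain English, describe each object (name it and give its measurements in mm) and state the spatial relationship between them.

A is an open-topped rectangular box: outside dimensions 229×449×258 mm, with a uniform wall and base thickness of 13 mm. The base is a full 229×449 slab on the floor; four walls sit on top of the base. The front and back walls (the −y and +y sides) span the full width; the two side walls fit between them.

B is a chair. The seat is a 464×443×28 mm slab with its top at z = 480 mm, on four 34×34 mm corner legs (flush with the seat edges, standing on z = 0). A flat backrest 29 mm thick, 365 mm tall, spans the full seat width and rises from the seat top along its +y edge, rear face flush with the rear of the seat.

The chair is on the floor beside the open box on its −x side.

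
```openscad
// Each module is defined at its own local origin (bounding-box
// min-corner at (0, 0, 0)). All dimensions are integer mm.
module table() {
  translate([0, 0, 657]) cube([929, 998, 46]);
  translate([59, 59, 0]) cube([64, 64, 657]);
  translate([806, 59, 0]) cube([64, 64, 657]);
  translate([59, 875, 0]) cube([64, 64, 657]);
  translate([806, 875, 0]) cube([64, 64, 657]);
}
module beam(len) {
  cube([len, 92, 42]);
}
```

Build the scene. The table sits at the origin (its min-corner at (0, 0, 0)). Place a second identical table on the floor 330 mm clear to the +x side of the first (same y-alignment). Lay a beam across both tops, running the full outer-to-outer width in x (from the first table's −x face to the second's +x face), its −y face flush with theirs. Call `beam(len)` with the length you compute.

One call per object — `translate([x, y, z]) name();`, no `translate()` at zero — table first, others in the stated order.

table();
translate([1259, 0, 0]) table();
translate([0, 0, 703]) beam(2188);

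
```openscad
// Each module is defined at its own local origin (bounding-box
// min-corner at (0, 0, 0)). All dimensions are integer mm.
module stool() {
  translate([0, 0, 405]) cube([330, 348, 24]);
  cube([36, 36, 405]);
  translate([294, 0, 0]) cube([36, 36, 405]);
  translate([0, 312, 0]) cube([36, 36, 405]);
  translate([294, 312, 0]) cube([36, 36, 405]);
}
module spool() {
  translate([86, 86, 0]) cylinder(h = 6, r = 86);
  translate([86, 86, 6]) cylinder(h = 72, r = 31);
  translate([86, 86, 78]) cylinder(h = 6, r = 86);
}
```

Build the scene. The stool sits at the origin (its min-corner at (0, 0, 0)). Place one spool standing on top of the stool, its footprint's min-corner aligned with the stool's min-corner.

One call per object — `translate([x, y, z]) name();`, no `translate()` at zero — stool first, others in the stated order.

stool();
translate([0, 0, 429]) spool();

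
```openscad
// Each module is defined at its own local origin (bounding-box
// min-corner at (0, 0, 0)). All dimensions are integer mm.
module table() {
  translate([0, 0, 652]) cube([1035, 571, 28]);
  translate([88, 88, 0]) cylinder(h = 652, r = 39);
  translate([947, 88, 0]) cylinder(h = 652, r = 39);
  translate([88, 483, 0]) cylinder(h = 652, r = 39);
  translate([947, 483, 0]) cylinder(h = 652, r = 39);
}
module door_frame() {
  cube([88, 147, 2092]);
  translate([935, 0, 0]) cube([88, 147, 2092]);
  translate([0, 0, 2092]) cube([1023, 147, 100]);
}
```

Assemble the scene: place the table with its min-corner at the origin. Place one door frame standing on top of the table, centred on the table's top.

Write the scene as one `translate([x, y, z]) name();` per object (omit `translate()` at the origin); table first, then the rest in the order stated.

table();
translate([6, 212, 680]) door_frame();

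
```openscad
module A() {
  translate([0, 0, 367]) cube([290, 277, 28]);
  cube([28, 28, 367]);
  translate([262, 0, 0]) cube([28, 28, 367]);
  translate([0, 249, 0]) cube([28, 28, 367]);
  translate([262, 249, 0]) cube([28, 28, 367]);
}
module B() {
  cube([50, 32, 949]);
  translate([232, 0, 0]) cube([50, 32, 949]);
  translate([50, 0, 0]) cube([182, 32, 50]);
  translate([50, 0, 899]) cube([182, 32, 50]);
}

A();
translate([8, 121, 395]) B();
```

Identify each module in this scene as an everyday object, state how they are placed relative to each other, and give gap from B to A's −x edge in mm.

The picture frame's min-x is at 8; the stool's min-x is 0; gap = 8 mm.

A is a stool. B is a picture frame. The picture frame is on top of the stool. The gap from the picture frame to the stool's −x edge is 8 mm.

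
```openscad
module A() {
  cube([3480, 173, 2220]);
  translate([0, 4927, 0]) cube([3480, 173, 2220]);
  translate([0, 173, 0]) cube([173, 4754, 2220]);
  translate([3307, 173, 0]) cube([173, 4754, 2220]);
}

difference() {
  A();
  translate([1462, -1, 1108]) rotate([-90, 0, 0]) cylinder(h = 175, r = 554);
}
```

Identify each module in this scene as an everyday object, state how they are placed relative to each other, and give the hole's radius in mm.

A is a house frame. The house frame has a circular hole through its front wall. The hole's radius is 554 mm.

The subtracted cylinder has r = 554 mm.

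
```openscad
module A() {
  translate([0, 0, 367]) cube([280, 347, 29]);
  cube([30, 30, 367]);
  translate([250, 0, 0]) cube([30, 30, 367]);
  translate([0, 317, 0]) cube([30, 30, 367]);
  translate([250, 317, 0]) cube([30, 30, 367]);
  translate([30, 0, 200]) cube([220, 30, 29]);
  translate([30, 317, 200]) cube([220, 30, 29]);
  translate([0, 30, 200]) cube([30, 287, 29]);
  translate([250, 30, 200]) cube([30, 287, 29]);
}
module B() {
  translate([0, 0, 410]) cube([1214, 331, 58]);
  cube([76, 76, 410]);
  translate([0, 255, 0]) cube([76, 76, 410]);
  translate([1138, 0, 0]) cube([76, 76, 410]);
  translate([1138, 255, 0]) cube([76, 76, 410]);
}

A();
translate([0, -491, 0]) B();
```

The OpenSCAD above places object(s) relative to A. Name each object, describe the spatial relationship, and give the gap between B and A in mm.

A is a stool. B is a bench. The bench is on the floor beside the stool on its −y side. The gap between the bench and the stool is 160 mm.

The bench's nearest face is 160 mm from the stool's −y face.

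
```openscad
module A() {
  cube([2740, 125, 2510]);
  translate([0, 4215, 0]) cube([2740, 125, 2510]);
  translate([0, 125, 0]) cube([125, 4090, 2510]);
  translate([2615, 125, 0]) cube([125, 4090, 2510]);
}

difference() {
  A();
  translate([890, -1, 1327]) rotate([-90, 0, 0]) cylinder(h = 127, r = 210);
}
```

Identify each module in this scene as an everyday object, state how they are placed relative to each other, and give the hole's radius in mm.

The subtracted cylinder has r = 210 mm.

A is a house frame. The house frame has a circular hole through its front wall. The hole's radius is 210 mm.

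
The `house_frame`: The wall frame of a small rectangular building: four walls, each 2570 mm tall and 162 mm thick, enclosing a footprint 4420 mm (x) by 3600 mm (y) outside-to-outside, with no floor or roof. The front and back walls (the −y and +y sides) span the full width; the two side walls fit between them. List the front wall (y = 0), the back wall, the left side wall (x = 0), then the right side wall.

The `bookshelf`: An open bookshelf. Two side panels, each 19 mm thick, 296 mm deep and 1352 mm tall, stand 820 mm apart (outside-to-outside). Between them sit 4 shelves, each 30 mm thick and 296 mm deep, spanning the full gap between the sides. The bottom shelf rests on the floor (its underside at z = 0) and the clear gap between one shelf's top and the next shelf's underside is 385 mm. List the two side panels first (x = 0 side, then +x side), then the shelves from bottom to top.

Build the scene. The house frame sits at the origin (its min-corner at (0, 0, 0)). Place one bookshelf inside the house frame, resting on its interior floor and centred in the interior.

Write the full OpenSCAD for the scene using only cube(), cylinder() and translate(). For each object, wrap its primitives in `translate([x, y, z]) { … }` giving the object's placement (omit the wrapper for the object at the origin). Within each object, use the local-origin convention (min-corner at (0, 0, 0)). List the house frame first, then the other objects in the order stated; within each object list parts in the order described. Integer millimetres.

cube([4420, 162, 2570]);
translate([0, 3438, 0]) cube([4420, 162, 2570]);
translate([0, 162, 0]) cube([162, 3276, 2570]);
translate([4258, 162, 0]) cube([162, 3276, 2570]);
translate([1800, 1652, 0]) {
  cube([19, 296, 1352]);
  translate([801, 0, 0]) cube([19, 296, 1352]);
  translate([19, 0, 0]) cube([782, 296, 30]);
  translate([19, 0, 415]) cube([782, 296, 30]);
  translate([19, 0, 830]) cube([782, 296, 30]);
  translate([19, 0, 1245]) cube([782, 296, 30]);
}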